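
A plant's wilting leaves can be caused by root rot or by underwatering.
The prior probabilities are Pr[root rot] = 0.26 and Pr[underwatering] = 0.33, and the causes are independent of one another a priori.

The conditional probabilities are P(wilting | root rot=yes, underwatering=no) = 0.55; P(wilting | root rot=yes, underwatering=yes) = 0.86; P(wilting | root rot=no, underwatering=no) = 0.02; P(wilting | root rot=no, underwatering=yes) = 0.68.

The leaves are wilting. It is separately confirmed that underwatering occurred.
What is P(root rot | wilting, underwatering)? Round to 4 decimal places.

P(wilting | underwatering) = 0.68·0.74 + 0.86·0.26 = 0.503200 + 0.223600 = 0.726800
Restricting to configurations with root rot present: 0.86·0.26 = 0.223600.
So P(root rot | wilting, underwatering) = 0.223600/0.726800 ≈ 0.3076.

P(root rot | wilting, underwatering) ≈ 0.3076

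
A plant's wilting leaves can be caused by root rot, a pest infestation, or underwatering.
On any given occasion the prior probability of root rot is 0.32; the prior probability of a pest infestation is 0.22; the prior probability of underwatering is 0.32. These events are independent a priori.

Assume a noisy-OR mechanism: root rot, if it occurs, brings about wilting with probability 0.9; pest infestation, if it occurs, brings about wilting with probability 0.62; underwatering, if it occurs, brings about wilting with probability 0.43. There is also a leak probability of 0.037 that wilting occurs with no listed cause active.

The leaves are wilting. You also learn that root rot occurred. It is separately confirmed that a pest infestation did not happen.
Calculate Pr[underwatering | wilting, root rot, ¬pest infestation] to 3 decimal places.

Under noisy-OR, P(wilting | causes) = 1 − (1−0.037)·∏(1−qᵢ) over the active causes.
For the numerator, keep only underwatering=true terms: 0.945109×0.32 = 0.302435
The normalizing constant is 0.9037×0.68 + 0.945109×0.32 = 0.916951
Posterior = 0.302435 / 0.916951 ≈ 0.330

Pr[underwatering | wilting, root rot, ¬pest infestation] ≈ 0.330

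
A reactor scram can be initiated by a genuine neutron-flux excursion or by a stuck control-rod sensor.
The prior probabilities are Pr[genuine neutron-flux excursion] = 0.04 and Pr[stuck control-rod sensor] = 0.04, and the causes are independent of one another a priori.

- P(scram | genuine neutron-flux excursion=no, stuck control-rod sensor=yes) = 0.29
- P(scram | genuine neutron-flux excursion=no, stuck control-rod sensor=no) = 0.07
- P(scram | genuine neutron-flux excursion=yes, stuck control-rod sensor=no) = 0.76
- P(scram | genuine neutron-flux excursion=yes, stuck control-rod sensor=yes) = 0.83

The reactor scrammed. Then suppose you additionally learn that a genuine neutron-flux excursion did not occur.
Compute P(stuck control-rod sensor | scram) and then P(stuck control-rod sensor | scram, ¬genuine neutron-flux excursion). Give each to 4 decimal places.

P(stuck control-rod sensor | scram) ≈ 0.1174; P(stuck control-rod sensor | scram, ¬genuine neutron-flux excursion) ≈ 0.1472

Numerator (weight on configurations with stuck control-rod sensor): 0.011136 + 0.001328 = 0.012464
Denominator P(scram): 0.07×0.96×0.96 + 0.29×0.96×0.04 + 0.76×0.04×0.96 + 0.83×0.04×0.04 = 0.106160
Posterior = 0.012464 / 0.106160 ≈ 0.1174

Now also conditioning on genuine neutron-flux excursion≠true:
Sum P(scram|·) weighted by the priors over both values of stuck control-rod sensor:
  P(scram | ¬genuine neutron-flux excursion) = 0.07·0.96 + 0.29·0.04
        = 0.067200 + 0.011600 = 0.078800
Configurations with stuck control-rod sensor contribute 0.011600, so
  P(stuck control-rod sensor | scram, ¬genuine neutron-flux excursion) = 0.011600 / 0.078800 ≈ 0.1472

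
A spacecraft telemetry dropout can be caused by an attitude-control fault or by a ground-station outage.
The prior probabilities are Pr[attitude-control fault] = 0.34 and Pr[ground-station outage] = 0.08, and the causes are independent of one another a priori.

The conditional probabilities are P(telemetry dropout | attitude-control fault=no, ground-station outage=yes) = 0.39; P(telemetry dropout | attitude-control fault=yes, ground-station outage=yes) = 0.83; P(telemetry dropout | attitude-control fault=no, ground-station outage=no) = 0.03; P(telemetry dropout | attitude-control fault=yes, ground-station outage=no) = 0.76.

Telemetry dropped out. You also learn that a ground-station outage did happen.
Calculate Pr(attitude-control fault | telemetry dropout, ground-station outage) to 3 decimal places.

By total probability over both values of attitude-control fault:
  P(telemetry dropout | ground-station outage) = 0.39*0.66 + 0.83*0.34
        = 0.257400 + 0.282200 = 0.539600
Keeping only the attitude-control fault-present terms gives 0.282200, so
  P(attitude-control fault | telemetry dropout, ground-station outage) = 0.282200 / 0.539600 ≈ 0.523

Pr(attitude-control fault | telemetry dropout, ground-station outage) ≈ 0.523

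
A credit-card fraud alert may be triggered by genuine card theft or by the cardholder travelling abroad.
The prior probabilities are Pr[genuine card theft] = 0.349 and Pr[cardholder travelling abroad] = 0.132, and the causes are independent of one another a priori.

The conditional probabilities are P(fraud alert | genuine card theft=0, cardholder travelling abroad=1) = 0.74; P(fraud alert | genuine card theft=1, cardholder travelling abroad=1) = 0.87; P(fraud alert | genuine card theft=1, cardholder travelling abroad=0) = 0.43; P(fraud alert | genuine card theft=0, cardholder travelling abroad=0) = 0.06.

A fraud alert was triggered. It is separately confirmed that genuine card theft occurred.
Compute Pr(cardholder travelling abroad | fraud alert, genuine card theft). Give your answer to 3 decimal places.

By total probability over both values of cardholder travelling abroad:
  P(fraud alert | genuine card theft) = 0.43·0.868 + 0.87·0.132
        = 0.373240 + 0.114840 = 0.488080
Configurations with cardholder travelling abroad contribute 0.114840, so
  P(cardholder travelling abroad | fraud alert, genuine card theft) = 0.114840 / 0.488080 ≈ 0.235

Pr(cardholder travelling abroad | fraud alert, genuine card theft) ≈ 0.235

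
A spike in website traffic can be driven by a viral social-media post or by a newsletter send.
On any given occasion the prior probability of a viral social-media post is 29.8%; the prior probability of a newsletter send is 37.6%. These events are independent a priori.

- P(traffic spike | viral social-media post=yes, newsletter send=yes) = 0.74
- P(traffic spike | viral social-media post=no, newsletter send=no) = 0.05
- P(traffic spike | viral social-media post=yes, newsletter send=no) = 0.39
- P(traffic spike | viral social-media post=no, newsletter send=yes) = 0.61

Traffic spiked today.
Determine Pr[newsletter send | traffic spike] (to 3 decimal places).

P(traffic spike) = 0.05*0.702*0.624 + 0.61*0.702*0.376 + 0.39*0.298*0.624 + 0.74*0.298*0.376 = 0.021902 + 0.161011 + 0.072521 + 0.082916 = 0.338350
The newsletter send-present share is 0.161011 + 0.082916 = 0.243927.
Hence the posterior is 0.243927/0.338350 ≈ 0.721.

Pr[newsletter send | traffic spike] ≈ 0.721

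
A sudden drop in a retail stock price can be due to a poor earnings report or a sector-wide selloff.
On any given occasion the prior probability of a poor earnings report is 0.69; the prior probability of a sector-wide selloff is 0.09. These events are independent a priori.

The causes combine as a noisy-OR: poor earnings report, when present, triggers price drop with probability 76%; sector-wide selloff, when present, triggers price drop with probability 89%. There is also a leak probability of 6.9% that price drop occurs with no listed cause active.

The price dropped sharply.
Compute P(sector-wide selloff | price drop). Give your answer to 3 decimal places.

P(sector-wide selloff | price drop) ≈ 0.144

Under noisy-OR, P(price drop | causes) = 1 − (1−0.069)·∏(1−qᵢ) over the active causes.
Enumerate the 4 (poor earnings report, sector-wide selloff) configurations and weight by the priors:
  P(price drop) = 0.069·0.31·0.91 + 0.89759·0.31·0.09 + 0.77656·0.69·0.91 + 0.975422·0.69·0.09
        = 0.019465 + 0.025043 + 0.487602 + 0.060574 = 0.592684
The terms with sector-wide selloff present sum to 0.085617, so
  P(sector-wide selloff | price drop) = 0.085617 / 0.592684 ≈ 0.144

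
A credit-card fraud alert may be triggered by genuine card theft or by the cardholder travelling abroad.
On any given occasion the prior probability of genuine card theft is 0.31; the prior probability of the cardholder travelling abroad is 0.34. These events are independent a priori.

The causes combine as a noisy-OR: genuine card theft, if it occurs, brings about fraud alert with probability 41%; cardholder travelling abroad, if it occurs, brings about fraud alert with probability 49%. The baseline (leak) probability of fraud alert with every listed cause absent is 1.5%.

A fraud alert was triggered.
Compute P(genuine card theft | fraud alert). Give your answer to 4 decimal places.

P(genuine card theft | fraud alert) ≈ 0.5640

Under noisy-OR, P(fraud alert | causes) = 1 − (1−0.015)·∏(1−qᵢ) over the active causes.
P(fraud alert) = 0.015×0.69×0.66 + 0.49765×0.69×0.34 + 0.41885×0.31×0.66 + 0.703613×0.31×0.34 = 0.006831 + 0.116749 + 0.085697 + 0.074161 = 0.283438
Of this, 0.159858 comes from 0.085697 + 0.074161 (the genuine card theft=true cases).
So P(genuine card theft | fraud alert) = 0.159858/0.283438 ≈ 0.5640.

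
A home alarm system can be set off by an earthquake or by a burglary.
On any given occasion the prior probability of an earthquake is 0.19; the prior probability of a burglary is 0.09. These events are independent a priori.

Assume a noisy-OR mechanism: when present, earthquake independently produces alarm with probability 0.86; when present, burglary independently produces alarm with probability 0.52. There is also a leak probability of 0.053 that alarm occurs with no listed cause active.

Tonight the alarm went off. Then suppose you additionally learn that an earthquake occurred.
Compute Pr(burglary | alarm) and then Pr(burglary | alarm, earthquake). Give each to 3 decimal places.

Pr(burglary | alarm) ≈ 0.228; Pr(burglary | alarm, earthquake) ≈ 0.096

Under noisy-OR, P(alarm | causes) = 1 − (1−0.053)·∏(1−qᵢ) over the active causes.
P(alarm) = 0.053·0.81·0.91 + 0.54544·0.81·0.09 + 0.86742·0.19·0.91 + 0.936362·0.19·0.09 = 0.039066 + 0.039763 + 0.149977 + 0.016012 = 0.244818
The burglary-present share is 0.039763 + 0.016012 = 0.055775.
P(burglary | alarm) = 0.055775 / 0.244818 ≈ 0.228

Now condition on the additional information:
For the numerator, keep only burglary=true terms: 0.936362×0.09 = 0.084273
Normalizer over all consistent configurations: 0.86742×0.91 + 0.936362×0.09 = 0.873625
P(burglary | alarm, earthquake) = 0.084273/0.873625 ≈ 0.096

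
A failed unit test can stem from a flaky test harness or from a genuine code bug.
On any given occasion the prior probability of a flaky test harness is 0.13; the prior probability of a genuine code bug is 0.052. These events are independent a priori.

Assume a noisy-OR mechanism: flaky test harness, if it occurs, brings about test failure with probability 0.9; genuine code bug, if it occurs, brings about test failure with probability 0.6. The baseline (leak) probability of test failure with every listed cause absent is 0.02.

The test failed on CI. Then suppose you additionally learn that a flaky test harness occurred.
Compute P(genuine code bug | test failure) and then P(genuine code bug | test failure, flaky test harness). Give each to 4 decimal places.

Under noisy-OR, P(test failure | causes) = 1 − (1−0.02)·∏(1−qᵢ) over the active causes.
Sum P(test failure|·) weighted by the priors over the 4 (flaky test harness, genuine code bug) configurations:
  P(test failure) = 0.02·0.87·0.948 + 0.608·0.87·0.052 + 0.902·0.13·0.948 + 0.9608·0.13·0.052
        = 0.016495 + 0.027506 + 0.111162 + 0.006495 = 0.161658
The terms with genuine code bug present sum to 0.034001, so
  P(genuine code bug | test failure) = 0.034001 / 0.161658 ≈ 0.2103

Now condition on the additional information:
P(test failure | flaky test harness) = 0.902·0.948 + 0.9608·0.052 = 0.855096 + 0.049962 = 0.905058
Of this, 0.049962 comes from 0.9608·0.052 (the genuine code bug=true cases).
Hence the posterior is 0.049962/0.905058 ≈ 0.0552.

P(genuine code bug | test failure) ≈ 0.2103; P(genuine code bug | test failure, flaky test harness) ≈ 0.0552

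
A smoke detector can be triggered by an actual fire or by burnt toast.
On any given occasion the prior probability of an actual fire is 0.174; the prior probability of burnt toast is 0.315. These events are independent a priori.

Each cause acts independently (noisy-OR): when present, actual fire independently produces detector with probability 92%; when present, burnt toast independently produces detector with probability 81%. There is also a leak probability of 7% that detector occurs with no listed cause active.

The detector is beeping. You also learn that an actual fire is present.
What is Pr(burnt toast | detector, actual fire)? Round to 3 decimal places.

Pr(burnt toast | detector, actual fire) ≈ 0.329

Under noisy-OR, P(detector | causes) = 1 − (1−0.07)·∏(1−qᵢ) over the active causes.
P(detector | actual fire) = 0.9256·0.685 + 0.985864·0.315 = 0.634036 + 0.310547 = 0.944583
Restricting to configurations with burnt toast present: 0.985864·0.315 = 0.310547.
Hence the posterior is 0.310547/0.944583 ≈ 0.329.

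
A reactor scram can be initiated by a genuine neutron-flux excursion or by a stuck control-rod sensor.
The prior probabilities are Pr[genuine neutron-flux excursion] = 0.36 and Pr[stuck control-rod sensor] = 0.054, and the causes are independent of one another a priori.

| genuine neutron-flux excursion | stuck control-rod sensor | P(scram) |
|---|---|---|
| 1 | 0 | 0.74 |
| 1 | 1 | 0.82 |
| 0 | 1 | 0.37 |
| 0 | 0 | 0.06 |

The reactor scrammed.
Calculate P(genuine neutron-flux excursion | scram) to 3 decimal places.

P(scram) = 0.06*0.64*0.946 + 0.37*0.64*0.054 + 0.74*0.36*0.946 + 0.82*0.36*0.054 = 0.036326 + 0.012787 + 0.252014 + 0.015941 = 0.317068
Restricting to configurations with genuine neutron-flux excursion present: 0.252014 + 0.015941 = 0.267955.
Hence the posterior is 0.267955/0.317068 ≈ 0.845.

P(genuine neutron-flux excursion | scram) ≈ 0.845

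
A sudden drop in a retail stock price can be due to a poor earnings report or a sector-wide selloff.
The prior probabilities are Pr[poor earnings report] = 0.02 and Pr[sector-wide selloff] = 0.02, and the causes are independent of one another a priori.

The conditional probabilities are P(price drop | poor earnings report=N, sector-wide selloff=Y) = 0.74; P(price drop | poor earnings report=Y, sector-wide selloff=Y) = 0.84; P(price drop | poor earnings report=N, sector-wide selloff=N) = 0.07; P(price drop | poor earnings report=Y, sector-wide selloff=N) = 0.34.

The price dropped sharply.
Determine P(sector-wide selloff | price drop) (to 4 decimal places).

Sum P(price drop|·) weighted by the priors over the 4 (poor earnings report, sector-wide selloff) configurations:
  P(price drop) = 0.07×0.98×0.98 + 0.74×0.98×0.02 + 0.34×0.02×0.98 + 0.84×0.02×0.02
        = 0.067228 + 0.014504 + 0.006664 + 0.000336 = 0.088732
Configurations with sector-wide selloff contribute 0.014840, so
  P(sector-wide selloff | price drop) = 0.014840 / 0.088732 ≈ 0.1672

P(sector-wide selloff | price drop) ≈ 0.1672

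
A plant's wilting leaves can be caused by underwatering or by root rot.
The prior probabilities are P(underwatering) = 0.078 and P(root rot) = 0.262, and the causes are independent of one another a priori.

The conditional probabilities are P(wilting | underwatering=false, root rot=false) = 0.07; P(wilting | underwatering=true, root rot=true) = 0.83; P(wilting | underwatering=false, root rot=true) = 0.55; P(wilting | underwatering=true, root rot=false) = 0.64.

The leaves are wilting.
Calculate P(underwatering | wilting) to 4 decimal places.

P(underwatering | wilting) ≈ 0.2296

P(wilting) = 0.07*0.922*0.738 + 0.55*0.922*0.262 + 0.64*0.078*0.738 + 0.83*0.078*0.262 = 0.047631 + 0.132860 + 0.036841 + 0.016962 = 0.234294
The underwatering-present share is 0.036841 + 0.016962 = 0.053803.
So P(underwatering | wilting) = 0.053803/0.234294 ≈ 0.2296.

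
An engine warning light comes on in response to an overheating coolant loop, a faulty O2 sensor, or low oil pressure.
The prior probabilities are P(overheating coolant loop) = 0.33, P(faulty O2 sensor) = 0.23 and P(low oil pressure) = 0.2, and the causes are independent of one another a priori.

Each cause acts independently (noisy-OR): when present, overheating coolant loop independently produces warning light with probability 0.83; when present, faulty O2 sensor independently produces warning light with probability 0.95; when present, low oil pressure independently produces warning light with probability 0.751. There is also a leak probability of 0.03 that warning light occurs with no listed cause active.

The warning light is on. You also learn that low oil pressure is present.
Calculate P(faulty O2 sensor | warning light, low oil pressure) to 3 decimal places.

P(faulty O2 sensor | warning light, low oil pressure) ≈ 0.264

Under noisy-OR, P(warning light | causes) = 1 − (1−0.03)·∏(1−qᵢ) over the active causes.
For the numerator, keep only faulty O2 sensor=true terms: 0.152239 + 0.075744 = 0.227983
Normalizer over all consistent configurations: 0.75847*0.67*0.77 + 0.987923*0.67*0.23 + 0.95894*0.33*0.77 + 0.997947*0.33*0.23 = 0.862945
Posterior = 0.227983 / 0.862945 ≈ 0.264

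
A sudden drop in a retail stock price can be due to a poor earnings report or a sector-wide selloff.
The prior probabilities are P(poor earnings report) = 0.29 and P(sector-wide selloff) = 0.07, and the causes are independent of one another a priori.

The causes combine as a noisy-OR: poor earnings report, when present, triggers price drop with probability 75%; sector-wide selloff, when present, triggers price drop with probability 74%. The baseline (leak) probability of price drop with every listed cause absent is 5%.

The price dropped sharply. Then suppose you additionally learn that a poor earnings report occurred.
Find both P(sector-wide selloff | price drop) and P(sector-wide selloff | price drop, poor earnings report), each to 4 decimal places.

P(sector-wide selloff | price drop) ≈ 0.1913; P(sector-wide selloff | price drop, poor earnings report) ≈ 0.0848

Under noisy-OR, P(price drop | causes) = 1 − (1−0.05)·∏(1−qᵢ) over the active causes.
By total probability over the 4 (poor earnings report, sector-wide selloff) configurations:
  P(price drop) = 0.05·0.71·0.93 + 0.753·0.71·0.07 + 0.7625·0.29·0.93 + 0.93825·0.29·0.07
        = 0.033015 + 0.037424 + 0.205646 + 0.019046 = 0.295131
The terms with sector-wide selloff present sum to 0.056470, so
  P(sector-wide selloff | price drop) = 0.056470 / 0.295131 ≈ 0.1913

Now condition on the additional information:
Weight on sector-wide selloff=true, given the evidence: 0.93825*0.07 = 0.065678
Normalizer over all consistent configurations: 0.7625*0.93 + 0.93825*0.07 = 0.774803
Posterior = 0.065678 / 0.774803 ≈ 0.0848
— poor earnings report explains away the evidence for sector-wide selloff.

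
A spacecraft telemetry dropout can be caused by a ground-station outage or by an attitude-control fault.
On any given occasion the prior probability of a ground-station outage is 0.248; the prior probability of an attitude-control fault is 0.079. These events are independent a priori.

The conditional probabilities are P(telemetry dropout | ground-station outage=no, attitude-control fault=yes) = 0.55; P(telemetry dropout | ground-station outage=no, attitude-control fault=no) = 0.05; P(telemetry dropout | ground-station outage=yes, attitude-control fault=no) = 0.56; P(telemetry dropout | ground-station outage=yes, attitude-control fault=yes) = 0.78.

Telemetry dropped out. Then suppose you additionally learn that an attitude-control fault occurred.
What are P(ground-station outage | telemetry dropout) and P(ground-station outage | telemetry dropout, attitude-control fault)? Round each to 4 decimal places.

Sum P(telemetry dropout|·) weighted by the priors over the 4 (ground-station outage, attitude-control fault) configurations:
  P(telemetry dropout) = 0.05*0.752*0.921 + 0.55*0.752*0.079 + 0.56*0.248*0.921 + 0.78*0.248*0.079
        = 0.034630 + 0.032674 + 0.127908 + 0.015282 = 0.210494
Configurations with ground-station outage contribute 0.143190, so
  P(ground-station outage | telemetry dropout) = 0.143190 / 0.210494 ≈ 0.6803

Now condition on the additional information:
P(telemetry dropout | attitude-control fault) = 0.55×0.752 + 0.78×0.248 = 0.413600 + 0.193440 = 0.607040
Of this, 0.193440 comes from 0.78×0.248 (the ground-station outage=true cases).
Hence the posterior is 0.193440/0.607040 ≈ 0.3187.

P(ground-station outage | telemetry dropout) ≈ 0.6803; P(ground-station outage | telemetry dropout, attitude-control fault) ≈ 0.3187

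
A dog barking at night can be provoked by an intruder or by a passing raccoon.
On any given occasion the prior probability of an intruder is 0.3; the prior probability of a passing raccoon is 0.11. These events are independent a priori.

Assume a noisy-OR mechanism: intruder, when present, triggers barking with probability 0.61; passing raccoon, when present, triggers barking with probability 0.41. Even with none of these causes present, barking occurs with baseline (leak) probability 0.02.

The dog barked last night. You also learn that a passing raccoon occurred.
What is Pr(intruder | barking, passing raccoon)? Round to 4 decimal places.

Under noisy-OR, P(barking | causes) = 1 − (1−0.02)·∏(1−qᵢ) over the active causes.
Sum P(barking|·) weighted by the priors over both values of intruder:
  P(barking | passing raccoon) = 0.4218×0.7 + 0.774502×0.3
        = 0.295260 + 0.232351 = 0.527611
Keeping only the intruder-present terms gives 0.232351, so
  P(intruder | barking, passing raccoon) = 0.232351 / 0.527611 ≈ 0.4404

Pr(intruder | barking, passing raccoon) ≈ 0.4404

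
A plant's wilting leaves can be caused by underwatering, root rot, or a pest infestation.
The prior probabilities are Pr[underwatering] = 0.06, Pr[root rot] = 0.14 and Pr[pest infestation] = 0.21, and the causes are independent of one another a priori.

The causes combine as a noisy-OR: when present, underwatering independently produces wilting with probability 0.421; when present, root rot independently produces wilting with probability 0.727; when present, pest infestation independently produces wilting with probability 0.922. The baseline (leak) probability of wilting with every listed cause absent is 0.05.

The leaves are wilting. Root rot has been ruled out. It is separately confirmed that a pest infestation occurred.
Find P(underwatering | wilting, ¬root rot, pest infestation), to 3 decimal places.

P(underwatering | wilting, ¬root rot, pest infestation) ≈ 0.062

Under noisy-OR, P(wilting | causes) = 1 − (1−0.05)·∏(1−qᵢ) over the active causes.
P(wilting | ¬root rot, pest infestation) = 0.9259×0.94 + 0.957096×0.06 = 0.870346 + 0.057426 = 0.927772
Restricting to configurations with underwatering present: 0.957096×0.06 = 0.057426.
So P(underwatering | wilting, ¬root rot, pest infestation) = 0.057426/0.927772 ≈ 0.062.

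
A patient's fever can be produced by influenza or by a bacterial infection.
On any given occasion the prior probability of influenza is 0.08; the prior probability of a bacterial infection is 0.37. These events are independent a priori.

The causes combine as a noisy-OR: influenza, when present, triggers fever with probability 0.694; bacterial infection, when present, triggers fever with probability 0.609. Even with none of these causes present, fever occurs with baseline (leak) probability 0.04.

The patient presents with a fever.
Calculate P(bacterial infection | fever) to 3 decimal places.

P(bacterial infection | fever) ≈ 0.802

Under noisy-OR, P(fever | causes) = 1 − (1−0.04)·∏(1−qᵢ) over the active causes.
Enumerate the 4 (influenza, bacterial infection) configurations and weight by the priors:
  P(fever) = 0.04×0.92×0.63 + 0.62464×0.92×0.37 + 0.70624×0.08×0.63 + 0.88514×0.08×0.37
        = 0.023184 + 0.212627 + 0.035594 + 0.026200 = 0.297605
Configurations with bacterial infection contribute 0.238827, so
  P(bacterial infection | fever) = 0.238827 / 0.297605 ≈ 0.802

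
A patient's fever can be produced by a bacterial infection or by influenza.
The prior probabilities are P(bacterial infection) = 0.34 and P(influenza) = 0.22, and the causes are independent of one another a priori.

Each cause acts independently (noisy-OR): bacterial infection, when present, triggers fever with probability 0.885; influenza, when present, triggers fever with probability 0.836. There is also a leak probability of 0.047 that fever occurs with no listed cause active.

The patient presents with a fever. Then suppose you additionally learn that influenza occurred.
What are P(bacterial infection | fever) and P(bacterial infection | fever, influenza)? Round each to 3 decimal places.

Under noisy-OR, P(fever | causes) = 1 − (1−0.047)·∏(1−qᵢ) over the active causes.
Weight on bacterial infection=true, given the evidence: 0.236135 + 0.073456 = 0.309591
Denominator P(fever): 0.047×0.66×0.78 + 0.843708×0.66×0.22 + 0.890405×0.34×0.78 + 0.982026×0.34×0.22 = 0.456293
Posterior = 0.309591 / 0.456293 ≈ 0.678

Now also conditioning on influenza=true:
Enumerate both values of bacterial infection and weight by the priors:
  P(fever | influenza) = 0.843708·0.66 + 0.982026·0.34
        = 0.556847 + 0.333889 = 0.890736
The terms with bacterial infection present sum to 0.333889, so
  P(bacterial infection | fever, influenza) = 0.333889 / 0.890736 ≈ 0.375

P(bacterial infection | fever) ≈ 0.678; P(bacterial infection | fever, influenza) ≈ 0.375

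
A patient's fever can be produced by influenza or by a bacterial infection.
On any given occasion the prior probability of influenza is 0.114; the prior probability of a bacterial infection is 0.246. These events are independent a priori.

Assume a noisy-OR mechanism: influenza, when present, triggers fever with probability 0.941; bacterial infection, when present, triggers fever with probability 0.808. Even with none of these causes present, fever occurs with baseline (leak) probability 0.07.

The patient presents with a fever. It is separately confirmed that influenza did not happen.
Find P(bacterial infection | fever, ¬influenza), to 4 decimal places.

P(bacterial infection | fever, ¬influenza) ≈ 0.7929

Under noisy-OR, P(fever | causes) = 1 − (1−0.07)·∏(1−qᵢ) over the active causes.
For the numerator, keep only bacterial infection=true terms: 0.82144×0.246 = 0.202074
Normalizer over all consistent configurations: 0.07×0.754 + 0.82144×0.246 = 0.254854
P(bacterial infection | fever, ¬influenza) = 0.202074/0.254854 ≈ 0.7929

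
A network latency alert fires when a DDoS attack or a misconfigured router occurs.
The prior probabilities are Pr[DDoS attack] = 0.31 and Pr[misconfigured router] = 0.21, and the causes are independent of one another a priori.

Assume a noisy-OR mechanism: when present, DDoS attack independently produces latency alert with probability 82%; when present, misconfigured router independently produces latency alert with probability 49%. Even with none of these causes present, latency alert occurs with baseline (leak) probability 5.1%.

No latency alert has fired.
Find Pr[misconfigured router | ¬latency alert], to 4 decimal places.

Under noisy-OR, P(latency alert | causes) = 1 − (1−0.051)·∏(1−qᵢ) over the active causes.
Sum P(¬latency alert|·) weighted by the priors over the 4 (DDoS attack, misconfigured router) configurations:
  P(¬latency alert) = 0.949*0.69*0.79 + 0.48399*0.69*0.21 + 0.17082*0.31*0.79 + 0.087118*0.31*0.21
        = 0.517300 + 0.070130 + 0.041834 + 0.005671 = 0.634935
The terms with misconfigured router present sum to 0.075801, so
  P(misconfigured router | ¬latency alert) = 0.075801 / 0.634935 ≈ 0.1194

Pr[misconfigured router | ¬latency alert] ≈ 0.1194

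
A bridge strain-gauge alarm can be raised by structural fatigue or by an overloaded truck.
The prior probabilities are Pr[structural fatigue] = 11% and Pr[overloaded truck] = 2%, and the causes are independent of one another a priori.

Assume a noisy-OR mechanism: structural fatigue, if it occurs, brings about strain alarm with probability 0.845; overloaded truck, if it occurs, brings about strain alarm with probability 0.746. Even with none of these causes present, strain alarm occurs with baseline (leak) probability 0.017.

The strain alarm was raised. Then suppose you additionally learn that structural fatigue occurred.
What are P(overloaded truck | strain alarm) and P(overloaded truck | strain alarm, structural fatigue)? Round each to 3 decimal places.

P(overloaded truck | strain alarm) ≈ 0.127; P(overloaded truck | strain alarm, structural fatigue) ≈ 0.023

Under noisy-OR, P(strain alarm | causes) = 1 − (1−0.017)·∏(1−qᵢ) over the active causes.
Weight on overloaded truck=true, given the evidence: 0.013356 + 0.002115 = 0.015471
Denominator P(strain alarm): 0.017×0.89×0.98 + 0.750318×0.89×0.02 + 0.847635×0.11×0.98 + 0.961299×0.11×0.02 = 0.121673
Posterior = 0.015471 / 0.121673 ≈ 0.127

Now condition on the additional information:
Enumerate both values of overloaded truck and weight by the priors:
  P(strain alarm | structural fatigue) = 0.847635*0.98 + 0.961299*0.02
        = 0.830682 + 0.019226 = 0.849908
The terms with overloaded truck present sum to 0.019226, so
  P(overloaded truck | strain alarm, structural fatigue) = 0.019226 / 0.849908 ≈ 0.023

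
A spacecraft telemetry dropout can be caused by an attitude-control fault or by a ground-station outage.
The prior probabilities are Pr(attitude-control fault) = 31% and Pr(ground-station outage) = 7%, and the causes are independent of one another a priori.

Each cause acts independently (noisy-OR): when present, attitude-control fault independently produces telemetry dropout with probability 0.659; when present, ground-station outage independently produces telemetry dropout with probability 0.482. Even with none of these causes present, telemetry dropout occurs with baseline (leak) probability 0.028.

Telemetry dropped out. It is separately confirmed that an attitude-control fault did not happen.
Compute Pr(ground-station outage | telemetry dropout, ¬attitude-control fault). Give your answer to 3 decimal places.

Pr(ground-station outage | telemetry dropout, ¬attitude-control fault) ≈ 0.572

Under noisy-OR, P(telemetry dropout | causes) = 1 − (1−0.028)·∏(1−qᵢ) over the active causes.
Sum P(telemetry dropout|·) weighted by the priors over both values of ground-station outage:
  P(telemetry dropout | ¬attitude-control fault) = 0.028*0.93 + 0.496504*0.07
        = 0.026040 + 0.034755 = 0.060795
The terms with ground-station outage present sum to 0.034755, so
  P(ground-station outage | telemetry dropout, ¬attitude-control fault) = 0.034755 / 0.060795 ≈ 0.572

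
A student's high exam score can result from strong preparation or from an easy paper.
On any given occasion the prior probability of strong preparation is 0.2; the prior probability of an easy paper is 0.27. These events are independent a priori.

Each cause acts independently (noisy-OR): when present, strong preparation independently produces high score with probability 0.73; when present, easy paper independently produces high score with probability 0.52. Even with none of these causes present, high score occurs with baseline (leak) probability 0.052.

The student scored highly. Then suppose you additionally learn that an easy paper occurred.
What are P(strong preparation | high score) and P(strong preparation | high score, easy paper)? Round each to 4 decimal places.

Under noisy-OR, P(high score | causes) = 1 − (1−0.052)·∏(1−qᵢ) over the active causes.
For the numerator, keep only strong preparation=true terms: 0.108630 + 0.047366 = 0.155996
Normalizer over all consistent configurations: 0.052×0.8×0.73 + 0.54496×0.8×0.27 + 0.74404×0.2×0.73 + 0.877139×0.2×0.27 = 0.304075
P(strong preparation | high score) = 0.155996/0.304075 ≈ 0.5130

Now condition on the additional information:
Enumerate both values of strong preparation and weight by the priors:
  P(high score | easy paper) = 0.54496*0.8 + 0.877139*0.2
        = 0.435968 + 0.175428 = 0.611396
The terms with strong preparation present sum to 0.175428, so
  P(strong preparation | high score, easy paper) = 0.175428 / 0.611396 ≈ 0.2869

P(strong preparation | high score) ≈ 0.5130; P(strong preparation | high score, easy paper) ≈ 0.2869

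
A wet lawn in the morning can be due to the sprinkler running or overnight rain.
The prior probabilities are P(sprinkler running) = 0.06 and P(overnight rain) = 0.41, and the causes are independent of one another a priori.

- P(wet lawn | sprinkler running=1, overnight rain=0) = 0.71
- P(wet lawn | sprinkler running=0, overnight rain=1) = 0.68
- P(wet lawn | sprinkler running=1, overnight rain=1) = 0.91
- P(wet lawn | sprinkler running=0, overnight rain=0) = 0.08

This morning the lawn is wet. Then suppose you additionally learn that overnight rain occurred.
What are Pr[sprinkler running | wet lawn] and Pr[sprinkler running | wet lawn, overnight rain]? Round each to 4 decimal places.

Weight on sprinkler running=true, given the evidence: 0.025134 + 0.022386 = 0.047520
Normalizer over all consistent configurations: 0.08·0.94·0.59 + 0.68·0.94·0.41 + 0.71·0.06·0.59 + 0.91·0.06·0.41 = 0.353960
Posterior = 0.047520 / 0.353960 ≈ 0.1343

Now condition on the additional information:
Numerator (weight on configurations with sprinkler running): 0.91×0.06 = 0.054600
Denominator P(wet lawn | overnight rain): 0.68×0.94 + 0.91×0.06 = 0.693800
Posterior = 0.054600 / 0.693800 ≈ 0.0787
— overnight rain explains away the evidence for sprinkler running.

Pr[sprinkler running | wet lawn] ≈ 0.1343; Pr[sprinkler running | wet lawn, overnight rain] ≈ 0.0787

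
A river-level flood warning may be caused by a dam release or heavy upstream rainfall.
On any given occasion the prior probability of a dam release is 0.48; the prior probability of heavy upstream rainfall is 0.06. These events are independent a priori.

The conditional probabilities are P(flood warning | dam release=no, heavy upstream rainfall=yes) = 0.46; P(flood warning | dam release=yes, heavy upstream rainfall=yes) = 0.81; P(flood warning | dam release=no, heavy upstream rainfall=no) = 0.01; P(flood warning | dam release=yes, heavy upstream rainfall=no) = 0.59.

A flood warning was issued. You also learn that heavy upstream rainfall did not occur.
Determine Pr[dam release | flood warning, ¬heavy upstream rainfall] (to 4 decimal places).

Pr[dam release | flood warning, ¬heavy upstream rainfall] ≈ 0.9820

Sum P(flood warning|·) weighted by the priors over both values of dam release:
  P(flood warning | ¬heavy upstream rainfall) = 0.01×0.52 + 0.59×0.48
        = 0.005200 + 0.283200 = 0.288400
The terms with dam release present sum to 0.283200, so
  P(dam release | flood warning, ¬heavy upstream rainfall) = 0.283200 / 0.288400 ≈ 0.9820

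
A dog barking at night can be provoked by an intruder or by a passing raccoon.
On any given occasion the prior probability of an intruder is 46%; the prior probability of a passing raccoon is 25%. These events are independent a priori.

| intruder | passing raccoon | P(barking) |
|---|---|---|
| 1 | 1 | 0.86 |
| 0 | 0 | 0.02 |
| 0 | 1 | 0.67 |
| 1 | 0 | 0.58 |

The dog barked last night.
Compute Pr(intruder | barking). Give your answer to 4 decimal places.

For the numerator, keep only intruder=true terms: 0.200100 + 0.098900 = 0.299000
The normalizing constant is 0.02·0.54·0.75 + 0.67·0.54·0.25 + 0.58·0.46·0.75 + 0.86·0.46·0.25 = 0.397550
P(intruder | barking) = 0.299000/0.397550 ≈ 0.7521

Pr(intruder | barking) ≈ 0.7521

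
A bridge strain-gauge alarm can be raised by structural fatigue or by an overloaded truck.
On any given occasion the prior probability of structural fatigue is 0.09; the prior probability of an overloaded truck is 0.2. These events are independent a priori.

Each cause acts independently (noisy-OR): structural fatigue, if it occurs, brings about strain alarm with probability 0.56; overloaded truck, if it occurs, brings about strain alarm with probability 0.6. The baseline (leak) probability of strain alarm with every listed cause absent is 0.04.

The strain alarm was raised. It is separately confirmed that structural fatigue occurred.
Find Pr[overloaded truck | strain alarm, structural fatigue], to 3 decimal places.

Under noisy-OR, P(strain alarm | causes) = 1 − (1−0.04)·∏(1−qᵢ) over the active causes.
For the numerator, keep only overloaded truck=true terms: 0.83104*0.2 = 0.166208
Normalizer over all consistent configurations: 0.5776*0.8 + 0.83104*0.2 = 0.628288
P(overloaded truck | strain alarm, structural fatigue) = 0.166208/0.628288 ≈ 0.265

Pr[overloaded truck | strain alarm, structural fatigue] ≈ 0.265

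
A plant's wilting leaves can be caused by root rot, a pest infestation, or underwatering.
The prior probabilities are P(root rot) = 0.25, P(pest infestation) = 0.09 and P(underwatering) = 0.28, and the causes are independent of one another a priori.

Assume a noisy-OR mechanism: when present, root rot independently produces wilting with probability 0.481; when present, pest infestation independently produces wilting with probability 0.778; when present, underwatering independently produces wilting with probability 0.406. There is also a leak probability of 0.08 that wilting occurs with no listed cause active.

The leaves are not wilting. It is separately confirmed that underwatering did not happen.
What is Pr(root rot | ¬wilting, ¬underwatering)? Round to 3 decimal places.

Pr(root rot | ¬wilting, ¬underwatering) ≈ 0.147

Under noisy-OR, P(wilting | causes) = 1 − (1−0.08)·∏(1−qᵢ) over the active causes.
By total probability over the 4 (root rot, pest infestation) configurations:
  P(¬wilting | ¬underwatering) = 0.92*0.75*0.91 + 0.20424*0.75*0.09 + 0.47748*0.25*0.91 + 0.106001*0.25*0.09
        = 0.627900 + 0.013786 + 0.108627 + 0.002385 = 0.752698
Keeping only the root rot-present terms gives 0.111012, so
  P(root rot | ¬wilting, ¬underwatering) = 0.111012 / 0.752698 ≈ 0.147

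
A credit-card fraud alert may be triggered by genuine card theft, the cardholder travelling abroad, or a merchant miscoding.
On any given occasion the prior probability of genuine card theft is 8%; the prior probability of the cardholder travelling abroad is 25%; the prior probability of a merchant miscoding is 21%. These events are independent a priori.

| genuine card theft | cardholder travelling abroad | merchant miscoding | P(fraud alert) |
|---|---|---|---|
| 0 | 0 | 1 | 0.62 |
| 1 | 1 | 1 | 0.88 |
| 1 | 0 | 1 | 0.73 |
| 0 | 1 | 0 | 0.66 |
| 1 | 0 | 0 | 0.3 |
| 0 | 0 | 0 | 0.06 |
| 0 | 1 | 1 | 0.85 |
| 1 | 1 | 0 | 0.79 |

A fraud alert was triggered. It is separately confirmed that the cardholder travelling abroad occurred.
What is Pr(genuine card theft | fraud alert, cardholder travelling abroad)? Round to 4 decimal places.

P(fraud alert | cardholder travelling abroad) = 0.66*0.92*0.79 + 0.85*0.92*0.21 + 0.79*0.08*0.79 + 0.88*0.08*0.21 = 0.479688 + 0.164220 + 0.049928 + 0.014784 = 0.708620
Of this, 0.064712 comes from 0.049928 + 0.014784 (the genuine card theft=true cases).
So P(genuine card theft | fraud alert, cardholder travelling abroad) = 0.064712/0.708620 ≈ 0.0913.

Pr(genuine card theft | fraud alert, cardholder travelling abroad) ≈ 0.0913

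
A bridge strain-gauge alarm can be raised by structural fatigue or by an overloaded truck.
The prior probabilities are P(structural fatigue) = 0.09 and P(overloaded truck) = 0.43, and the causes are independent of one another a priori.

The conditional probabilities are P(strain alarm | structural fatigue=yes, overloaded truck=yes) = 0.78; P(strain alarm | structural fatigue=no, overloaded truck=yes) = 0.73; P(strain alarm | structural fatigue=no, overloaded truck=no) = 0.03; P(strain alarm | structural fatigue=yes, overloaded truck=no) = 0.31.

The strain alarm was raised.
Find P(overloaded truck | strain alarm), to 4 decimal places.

For the numerator, keep only overloaded truck=true terms: 0.285649 + 0.030186 = 0.315835
Denominator P(strain alarm): 0.03*0.91*0.57 + 0.73*0.91*0.43 + 0.31*0.09*0.57 + 0.78*0.09*0.43 = 0.347299
Posterior = 0.315835 / 0.347299 ≈ 0.9094

P(overloaded truck | strain alarm) ≈ 0.9094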